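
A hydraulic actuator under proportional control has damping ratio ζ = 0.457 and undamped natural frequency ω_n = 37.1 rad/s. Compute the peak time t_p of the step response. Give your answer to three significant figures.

The damped frequency is ω_d = ω_n√(1−ζ²) = 37.1·√(1−0.209) = 33.0 rad/s.
Peak time t_p = π/ω_d = π/33.0 = 0.0952 s.

t_p ≈ 0.0952 s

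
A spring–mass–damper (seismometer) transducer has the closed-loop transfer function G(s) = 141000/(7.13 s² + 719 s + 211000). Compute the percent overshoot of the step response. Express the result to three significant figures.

Dividing through by 7.13: denominator becomes s² + 100.8 s + 29590.
So ω_n = √29590 = 172 rad/s and ζ = 100.8/(2·172) = 0.293.
%OS = 100 e^{−πζ/√(1−ζ²)} with ζ = 0.293 gives 38.2%.

%OS ≈ 38.2%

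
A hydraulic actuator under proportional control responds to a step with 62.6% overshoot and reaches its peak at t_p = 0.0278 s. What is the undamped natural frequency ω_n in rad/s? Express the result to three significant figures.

ζ from %OS: ζ = |ln 0.626|/√(π²+ln²0.626) = 0.147.
From t_p = π/ω_d, ω_d = π/0.0278 = 113 rad/s, so ω_n = ω_d/√(1−ζ²) = 114 rad/s.

ω_n ≈ 114 rad/s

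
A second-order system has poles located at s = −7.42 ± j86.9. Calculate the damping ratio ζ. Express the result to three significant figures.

With σ = 7.42, ω_d = 86.9: ω_n = √(σ²+ω_d²) = 87.2 rad/s, ζ = σ/ω_n = 0.0851.

ζ ≈ 0.0851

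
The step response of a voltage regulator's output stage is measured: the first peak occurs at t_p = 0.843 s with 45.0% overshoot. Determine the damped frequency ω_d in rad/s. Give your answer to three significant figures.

t_p = π/ω_d, so ω_d = π/0.843 = 3.73 rad/s.

ω_d ≈ 3.73 rad/s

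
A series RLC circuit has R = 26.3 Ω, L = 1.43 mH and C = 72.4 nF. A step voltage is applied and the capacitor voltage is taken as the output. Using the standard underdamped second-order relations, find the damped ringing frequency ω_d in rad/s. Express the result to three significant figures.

For a series RLC circuit (capacitor voltage as output), ω_n = 1/√(LC) = 1/√(1.43 mH · 72.4 nF) = 98300 rad/s.
ζ = (R/2)·√(C/L) = (26.3/2)·√(72.4 nF/1.43 mH) = 0.0936.
ω_d = 98300·√(1 − 0.0936²) = 97800 rad/s.

ω_d ≈ 97800 rad/s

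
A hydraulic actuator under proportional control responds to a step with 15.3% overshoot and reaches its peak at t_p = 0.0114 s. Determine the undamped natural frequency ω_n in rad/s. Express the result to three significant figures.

The overshoot fixes ζ = −ln(OS)/√(π²+ln²(OS)) = 0.513.
From t_p = π/ω_d, ω_d = π/0.0114 = 276 rad/s, so ω_n = ω_d/√(1−ζ²) = 321 rad/s.

ω_n ≈ 321 rad/s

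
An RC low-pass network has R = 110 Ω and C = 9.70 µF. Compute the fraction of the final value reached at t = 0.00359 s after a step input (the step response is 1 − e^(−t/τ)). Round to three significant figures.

y/y_∞ ≈ 0.965

τ = RC = 110 × 9.70 µF = 0.00107 s.
y(t)/y_∞ = 1 − e^(−t/τ) = 1 − e^(−0.00359/0.00107) = 1 − e^(−3.36) = 0.965.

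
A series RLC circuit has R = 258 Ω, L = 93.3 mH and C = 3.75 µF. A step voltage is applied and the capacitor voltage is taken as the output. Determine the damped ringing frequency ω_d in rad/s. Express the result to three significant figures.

For a series RLC circuit (capacitor voltage as output), ω_n = 1/√(LC) = 1/√(93.3 mH · 3.75 µF) = 1690 rad/s.
ζ = (R/2)·√(C/L) = (258/2)·√(3.75 µF/93.3 mH) = 0.818.
ω_d = ω_n√(1−ζ²) = 973 rad/s.

ω_d ≈ 973 rad/s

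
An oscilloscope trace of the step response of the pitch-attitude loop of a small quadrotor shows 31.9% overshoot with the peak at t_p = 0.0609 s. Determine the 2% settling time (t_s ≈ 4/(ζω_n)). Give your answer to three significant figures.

t_s ≈ 0.213 s

From the overshoot, ζ = −ln(OS)/√(π²+ln²(OS)) = 0.342.
From t_p = π/ω_d, ω_d = π/0.0609 = 51.6 rad/s, so ω_n = ω_d/√(1−ζ²) = 54.9 rad/s.
t_s ≈ 4/(ζω_n) = 4/(0.342·54.9) = 0.213 s.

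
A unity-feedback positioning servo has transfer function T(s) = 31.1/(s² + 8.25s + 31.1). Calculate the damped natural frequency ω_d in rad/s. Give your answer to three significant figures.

ω_d ≈ 3.75 rad/s

ω_n = √31.1 = 5.58 rad/s; ζ = 8.25/(2·5.58) = 0.740.
The damped frequency ω_d = ω_n√(1−ζ²) = 3.75 rad/s.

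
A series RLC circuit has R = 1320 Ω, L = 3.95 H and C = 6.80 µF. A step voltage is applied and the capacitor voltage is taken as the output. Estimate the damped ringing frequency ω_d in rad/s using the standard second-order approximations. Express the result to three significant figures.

ω_d ≈ 96.5 rad/s

For a series RLC circuit (capacitor voltage as output), ω_n = 1/√(LC) = 1/√(3.95 H · 6.80 µF) = 193 rad/s.
ζ = (R/2)·√(C/L) = (1320/2)·√(6.80 µF/3.95 H) = 0.866.
ω_d = 193·√(1 − 0.866²) = 96.5 rad/s.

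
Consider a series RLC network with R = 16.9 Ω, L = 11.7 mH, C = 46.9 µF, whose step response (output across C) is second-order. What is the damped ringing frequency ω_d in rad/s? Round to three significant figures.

For a series RLC circuit (capacitor voltage as output), ω_n = 1/√(LC) = 1/√(11.7 mH · 46.9 µF) = 1350 rad/s.
ζ = (R/2)·√(C/L) = (16.9/2)·√(46.9 µF/11.7 mH) = 0.535.
ω_d = ω_n√(1−ζ²) = 1140 rad/s.

ω_d ≈ 1140 rad/s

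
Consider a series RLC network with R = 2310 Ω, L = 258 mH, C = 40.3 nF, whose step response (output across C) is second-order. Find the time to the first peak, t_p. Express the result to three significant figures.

t_p ≈ 0.000360 s

For a series RLC circuit (capacitor voltage as output), ω_n = 1/√(LC) = 1/√(258 mH · 40.3 nF) = 9810 rad/s.
ζ = (R/2)·√(C/L) = (2310/2)·√(40.3 nF/258 mH) = 0.456.
ω_d = 9810·√(1 − 0.456²) = 8730 rad/s. t_p = π/ω_d = 0.000360 s.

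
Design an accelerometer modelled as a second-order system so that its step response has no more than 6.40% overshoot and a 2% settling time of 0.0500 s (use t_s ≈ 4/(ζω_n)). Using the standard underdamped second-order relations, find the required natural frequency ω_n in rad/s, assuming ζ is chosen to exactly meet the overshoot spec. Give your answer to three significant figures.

ω_n ≈ 121 rad/s

From %OS = 100·exp(−πζ/√(1−ζ²)), invert to get ζ = −ln(OS)/√(π² + ln²(OS)) with OS = 0.0640.
−ln 0.0640 = 2.749, so ζ = 2.749/√(π² + 7.556) = 0.659.
Then ω_n = 4/(ζ t_s) = 4/(0.659 × 0.0500) = 121 rad/s.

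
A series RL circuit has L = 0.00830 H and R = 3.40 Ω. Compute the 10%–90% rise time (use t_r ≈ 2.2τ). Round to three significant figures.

t_r ≈ 0.00537 s

τ = L/R = 0.00830/3.40 = 0.00244 s.
t_r ≈ 2.2τ = 0.00537 s.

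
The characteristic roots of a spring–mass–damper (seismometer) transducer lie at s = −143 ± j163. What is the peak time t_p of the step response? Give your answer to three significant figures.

t_p = π/ω_d with ω_d = 163 (the imaginary part), so t_p = 0.0193 s.

t_p ≈ 0.0193 s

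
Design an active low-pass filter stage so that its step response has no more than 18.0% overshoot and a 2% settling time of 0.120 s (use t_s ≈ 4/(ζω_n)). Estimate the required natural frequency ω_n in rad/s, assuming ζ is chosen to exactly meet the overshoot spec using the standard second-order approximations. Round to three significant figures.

ω_n ≈ 69.6 rad/s

ζ = −ln(OS)/√(π² + (ln OS)²). With OS = 0.180, ln OS = −1.715 and ζ = 1.715/3.579 = 0.479.
Then ω_n = 4/(ζ t_s) = 4/(0.479 × 0.120) = 69.6 rad/s.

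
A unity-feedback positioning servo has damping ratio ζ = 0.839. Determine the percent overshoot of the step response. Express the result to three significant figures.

%OS ≈ 0.788%

For an underdamped second-order system, %OS = 100·exp(−πζ/√(1−ζ²)).
πζ/√(1−ζ²) = π·0.839/√(1−0.704) = 4.844, so %OS = 100·e^(−4.844) = 0.788%.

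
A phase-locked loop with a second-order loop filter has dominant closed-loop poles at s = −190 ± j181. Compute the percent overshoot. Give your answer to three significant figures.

%OS ≈ 3.70%

With σ = 190, ω_d = 181: ω_n = √(σ²+ω_d²) = 262 rad/s, ζ = σ/ω_n = 0.724.
%OS = 100 e^{−πζ/√(1−ζ²)} with ζ = 0.724 gives 3.70%.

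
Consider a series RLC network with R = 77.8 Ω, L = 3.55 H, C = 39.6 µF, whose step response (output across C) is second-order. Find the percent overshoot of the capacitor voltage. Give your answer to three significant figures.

%OS ≈ 66.3%

For a series RLC circuit (capacitor voltage as output), ω_n = 1/√(LC) = 1/√(3.55 H · 39.6 µF) = 84.3 rad/s.
ζ = (R/2)·√(C/L) = (77.8/2)·√(39.6 µF/3.55 H) = 0.130.
%OS = 100 e^{−πζ/√(1−ζ²)} with ζ = 0.130 gives 66.3%.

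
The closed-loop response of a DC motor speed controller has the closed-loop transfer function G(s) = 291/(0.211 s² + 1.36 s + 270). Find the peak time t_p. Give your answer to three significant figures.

Dividing through by 0.211: denominator becomes s² + 6.445 s + 1280.
So ω_n = √1280 = 35.8 rad/s and ζ = 6.445/(2·35.8) = 0.0901.
ω_d = ω_n√(1−ζ²) = 35.6 rad/s. t_p = π/ω_d = 0.0882 s.

t_p ≈ 0.0882 s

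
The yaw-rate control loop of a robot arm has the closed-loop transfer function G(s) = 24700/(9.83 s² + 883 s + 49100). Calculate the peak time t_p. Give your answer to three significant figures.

Dividing through by 9.83: denominator becomes s² + 89.83 s + 4995.
So ω_n = √4995 = 70.7 rad/s and ζ = 89.83/(2·70.7) = 0.635.
ω_d = ω_n√(1−ζ²) = 54.6 rad/s. t_p = π/ω_d = 0.0576 s.

t_p ≈ 0.0576 s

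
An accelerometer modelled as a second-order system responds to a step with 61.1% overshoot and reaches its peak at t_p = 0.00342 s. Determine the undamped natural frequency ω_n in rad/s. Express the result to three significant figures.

ω_n ≈ 930 rad/s

ζ from %OS: ζ = |ln 0.611|/√(π²+ln²0.611) = 0.155.
t_p = π/ω_d ⇒ ω_d = 919 rad/s; then ω_n = ω_d/√(1−ζ²) = 930 rad/s.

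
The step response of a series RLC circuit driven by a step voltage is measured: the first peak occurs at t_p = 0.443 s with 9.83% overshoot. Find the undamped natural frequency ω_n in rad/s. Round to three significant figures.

The overshoot fixes ζ = −ln(OS)/√(π²+ln²(OS)) = 0.594.
t_p = π/ω_d ⇒ ω_d = 7.09 rad/s; then ω_n = ω_d/√(1−ζ²) = 8.82 rad/s.

ω_n ≈ 8.82 rad/s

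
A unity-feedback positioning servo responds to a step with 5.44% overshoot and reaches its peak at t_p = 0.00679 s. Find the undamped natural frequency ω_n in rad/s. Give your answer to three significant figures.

ω_n ≈ 631 rad/s

The overshoot fixes ζ = −ln(OS)/√(π²+ln²(OS)) = 0.680.
t_p = π/ω_d ⇒ ω_d = 463 rad/s; then ω_n = ω_d/√(1−ζ²) = 631 rad/s.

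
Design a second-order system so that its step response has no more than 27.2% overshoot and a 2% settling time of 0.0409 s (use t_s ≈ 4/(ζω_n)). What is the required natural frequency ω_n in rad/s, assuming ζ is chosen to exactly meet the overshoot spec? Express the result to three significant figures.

ζ = −ln(OS)/√(π² + (ln OS)²). With OS = 0.272, ln OS = −1.302 and ζ = 1.302/3.401 = 0.383.
Then ω_n = 4/(ζ t_s) = 4/(0.383 × 0.0409) = 255 rad/s.

ω_n ≈ 255 rad/s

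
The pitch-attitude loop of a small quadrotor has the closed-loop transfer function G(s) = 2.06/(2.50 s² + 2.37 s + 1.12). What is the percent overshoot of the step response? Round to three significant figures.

Dividing through by 2.50: denominator becomes s² + 0.9480 s + 0.4480.
So ω_n = √0.4480 = 0.669 rad/s and ζ = 0.9480/(2·0.669) = 0.708.
Overshoot: exp(−π·0.708/√(1−0.708²)) = 0.0428, i.e. 4.28%.

%OS ≈ 4.28%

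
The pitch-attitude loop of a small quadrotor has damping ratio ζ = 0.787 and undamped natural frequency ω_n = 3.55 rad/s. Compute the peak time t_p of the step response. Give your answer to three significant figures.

The damped frequency is ω_d = ω_n√(1−ζ²) = 3.55·√(1−0.619) = 2.19 rad/s.
Peak time t_p = π/ω_d = π/2.19 = 1.43 s.

t_p ≈ 1.43 s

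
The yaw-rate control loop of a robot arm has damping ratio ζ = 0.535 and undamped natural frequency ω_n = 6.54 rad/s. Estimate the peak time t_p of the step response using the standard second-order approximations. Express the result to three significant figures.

t_p ≈ 0.569 s

The damped frequency is ω_d = ω_n√(1−ζ²) = 6.54·√(1−0.286) = 5.53 rad/s.
Peak time t_p = π/ω_d = π/5.53 = 0.569 s.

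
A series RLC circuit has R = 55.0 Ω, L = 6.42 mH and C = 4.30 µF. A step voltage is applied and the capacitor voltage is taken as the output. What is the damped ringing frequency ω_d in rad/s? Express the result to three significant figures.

ω_d ≈ 4230 rad/s

For a series RLC circuit (capacitor voltage as output), ω_n = 1/√(LC) = 1/√(6.42 mH · 4.30 µF) = 6020 rad/s.
ζ = (R/2)·√(C/L) = (55.0/2)·√(4.30 µF/6.42 mH) = 0.712.
ω_d = 6020·√(1 − 0.712²) = 4230 rad/s.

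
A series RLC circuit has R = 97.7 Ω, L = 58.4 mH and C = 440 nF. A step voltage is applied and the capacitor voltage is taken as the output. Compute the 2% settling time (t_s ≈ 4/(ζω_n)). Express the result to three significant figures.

For a series RLC circuit (capacitor voltage as output), ω_n = 1/√(LC) = 1/√(58.4 mH · 440 nF) = 6240 rad/s.
ζ = (R/2)·√(C/L) = (97.7/2)·√(440 nF/58.4 mH) = 0.134.
t_s ≈ 4/(ζω_n) = 0.00478 s.

t_s ≈ 0.00478 s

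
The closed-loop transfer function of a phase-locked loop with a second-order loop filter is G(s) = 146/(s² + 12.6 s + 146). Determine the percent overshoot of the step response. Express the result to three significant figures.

%OS ≈ 14.7%

ω_n = √146 = 12.1 rad/s; ζ = 12.6/(2·12.1) = 0.521.
Overshoot: exp(−π·0.521/√(1−0.521²)) = 0.147, i.e. 14.7%.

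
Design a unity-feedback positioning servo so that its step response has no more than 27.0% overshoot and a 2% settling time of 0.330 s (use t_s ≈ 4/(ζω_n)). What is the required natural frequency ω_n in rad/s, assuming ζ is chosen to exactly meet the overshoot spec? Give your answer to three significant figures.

ω_n ≈ 31.5 rad/s

From %OS = 100·exp(−πζ/√(1−ζ²)), invert to get ζ = −ln(OS)/√(π² + ln²(OS)) with OS = 0.270.
−ln 0.270 = 1.309, so ζ = 1.309/√(π² + 1.714) = 0.385.
Then ω_n = 4/(ζ t_s) = 4/(0.385 × 0.330) = 31.5 rad/s.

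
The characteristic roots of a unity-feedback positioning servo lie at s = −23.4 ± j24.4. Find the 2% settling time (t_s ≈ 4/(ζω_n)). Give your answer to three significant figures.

For poles at −σ ± jω_d, ζω_n = σ = 23.4, so t_s ≈ 4/σ = 0.171 s.

t_s ≈ 0.171 s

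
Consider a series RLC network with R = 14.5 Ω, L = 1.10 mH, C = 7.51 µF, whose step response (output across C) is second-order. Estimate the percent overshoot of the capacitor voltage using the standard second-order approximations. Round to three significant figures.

%OS ≈ 9.53%

For a series RLC circuit (capacitor voltage as output), ω_n = 1/√(LC) = 1/√(1.10 mH · 7.51 µF) = 11000 rad/s.
ζ = (R/2)·√(C/L) = (14.5/2)·√(7.51 µF/1.10 mH) = 0.599.
Overshoot: exp(−π·0.599/√(1−0.599²)) = 0.0953, i.e. 9.53%.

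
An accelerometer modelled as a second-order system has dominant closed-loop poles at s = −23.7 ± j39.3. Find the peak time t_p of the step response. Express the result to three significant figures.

t_p ≈ 0.0799 s

t_p = π/ω_d with ω_d = 39.3 (the imaginary part), so t_p = 0.0799 s.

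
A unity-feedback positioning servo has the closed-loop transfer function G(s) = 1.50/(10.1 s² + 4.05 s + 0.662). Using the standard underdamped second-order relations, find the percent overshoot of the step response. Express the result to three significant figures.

Dividing through by 10.1: denominator becomes s² + 0.4010 s + 0.06554.
So ω_n = √0.06554 = 0.256 rad/s and ζ = 0.4010/(2·0.256) = 0.783.
%OS = 100 e^{−πζ/√(1−ζ²)} with ζ = 0.783 gives 1.91%.

%OS ≈ 1.91%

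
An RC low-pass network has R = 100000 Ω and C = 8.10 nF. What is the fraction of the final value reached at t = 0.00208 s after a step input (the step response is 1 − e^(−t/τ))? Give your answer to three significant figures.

τ = RC = 100000 × 8.10 nF = 0.000810 s.
y(t)/y_∞ = 1 − e^(−t/τ) = 1 − e^(−0.00208/0.000810) = 1 − e^(−2.57) = 0.923.

y/y_∞ ≈ 0.923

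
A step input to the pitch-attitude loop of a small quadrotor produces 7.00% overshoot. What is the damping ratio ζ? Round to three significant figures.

From %OS = 100·exp(−πζ/√(1−ζ²)), invert to get ζ = −ln(OS)/√(π² + ln²(OS)) with OS = 0.0700.
−ln 0.0700 = 2.659, so ζ = 2.659/√(π² + 7.072) = 0.646.

ζ ≈ 0.646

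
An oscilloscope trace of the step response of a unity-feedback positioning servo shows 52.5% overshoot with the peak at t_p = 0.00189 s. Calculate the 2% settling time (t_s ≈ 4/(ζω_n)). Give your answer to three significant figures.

The overshoot fixes ζ = −ln(OS)/√(π²+ln²(OS)) = 0.201.
From t_p = π/ω_d, ω_d = π/0.00189 = 1660 rad/s, so ω_n = ω_d/√(1−ζ²) = 1700 rad/s.
t_s ≈ 4/(ζω_n) = 4/(0.201·1700) = 0.0117 s.

t_s ≈ 0.0117 s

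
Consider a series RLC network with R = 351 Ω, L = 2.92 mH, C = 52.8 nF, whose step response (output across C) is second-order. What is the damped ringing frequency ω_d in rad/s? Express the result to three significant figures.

ω_d ≈ 53600 rad/s

For a series RLC circuit (capacitor voltage as output), ω_n = 1/√(LC) = 1/√(2.92 mH · 52.8 nF) = 80500 rad/s.
ζ = (R/2)·√(C/L) = (351/2)·√(52.8 nF/2.92 mH) = 0.746.
ω_d = 80500·√(1 − 0.746²) = 53600 rad/s.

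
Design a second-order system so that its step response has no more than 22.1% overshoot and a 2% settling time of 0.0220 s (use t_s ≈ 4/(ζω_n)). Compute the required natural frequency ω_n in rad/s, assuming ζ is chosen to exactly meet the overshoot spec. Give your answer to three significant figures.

ζ = −ln(OS)/√(π² + (ln OS)²). With OS = 0.221, ln OS = −1.510 and ζ = 1.510/3.485 = 0.433.
Then ω_n = 4/(ζ t_s) = 4/(0.433 × 0.0220) = 420 rad/s.

ω_n ≈ 420 rad/s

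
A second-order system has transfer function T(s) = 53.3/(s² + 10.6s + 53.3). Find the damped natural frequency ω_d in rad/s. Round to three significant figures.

ω_d ≈ 5.02 rad/s

Matching coefficients with s² + 2ζω_n s + ω_n² gives ω_n² = 53.3 ⇒ ω_n = 7.30 rad/s, and ζ = 10.6/(2ω_n) = 0.726.
ω_d = 7.30·√(1 − 0.726²) = 5.02 rad/s.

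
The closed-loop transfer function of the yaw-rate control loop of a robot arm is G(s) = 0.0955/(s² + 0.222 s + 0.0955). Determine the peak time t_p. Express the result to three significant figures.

ω_n = √0.0955 = 0.309 rad/s; ζ = 0.222/(2·0.309) = 0.359.
ω_d = ω_n√(1−ζ²) = 0.288 rad/s. Then t_p = π/ω_d = 10.9 s.

t_p ≈ 10.9 s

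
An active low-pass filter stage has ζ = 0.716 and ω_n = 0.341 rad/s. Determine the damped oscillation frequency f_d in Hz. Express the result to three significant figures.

ω_d = ω_n√(1−ζ²) = 0.341·√0.487 = 0.238 rad/s.
f_d = ω_d/(2π) = 0.0379 Hz.

f_d ≈ 0.0379 Hz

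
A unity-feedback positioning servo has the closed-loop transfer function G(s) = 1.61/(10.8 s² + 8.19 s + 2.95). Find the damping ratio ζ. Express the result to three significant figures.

Dividing through by 10.8: denominator becomes s² + 0.7583 s + 0.2731.
So ω_n = √0.2731 = 0.523 rad/s and ζ = 0.7583/(2·0.523) = 0.725.

ζ ≈ 0.725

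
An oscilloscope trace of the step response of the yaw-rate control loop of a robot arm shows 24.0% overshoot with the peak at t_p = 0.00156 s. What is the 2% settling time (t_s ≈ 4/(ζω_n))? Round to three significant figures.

t_s ≈ 0.00437 s

ζ from %OS: ζ = |ln 0.240|/√(π²+ln²0.240) = 0.414.
t_p = π/ω_d ⇒ ω_d = 2010 rad/s; then ω_n = ω_d/√(1−ζ²) = 2210 rad/s.
t_s ≈ 4/(ζω_n) = 4/(0.414·2210) = 0.00437 s.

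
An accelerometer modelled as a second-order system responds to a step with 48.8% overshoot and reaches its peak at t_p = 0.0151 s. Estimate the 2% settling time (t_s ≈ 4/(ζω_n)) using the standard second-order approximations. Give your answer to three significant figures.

t_s ≈ 0.0842 s

The overshoot fixes ζ = −ln(OS)/√(π²+ln²(OS)) = 0.223.
From t_p = π/ω_d, ω_d = π/0.0151 = 208 rad/s, so ω_n = ω_d/√(1−ζ²) = 213 rad/s.
t_s ≈ 4/(ζω_n) = 4/(0.223·213) = 0.0842 s.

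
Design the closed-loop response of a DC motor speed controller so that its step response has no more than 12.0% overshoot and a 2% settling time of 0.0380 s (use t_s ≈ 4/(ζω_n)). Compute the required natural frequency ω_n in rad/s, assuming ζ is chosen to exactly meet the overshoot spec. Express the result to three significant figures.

ζ = −ln(OS)/√(π² + (ln OS)²). With OS = 0.120, ln OS = −2.120 and ζ = 2.120/3.790 = 0.559.
Then ω_n = 4/(ζ t_s) = 4/(0.559 × 0.0380) = 188 rad/s.

ω_n ≈ 188 rad/s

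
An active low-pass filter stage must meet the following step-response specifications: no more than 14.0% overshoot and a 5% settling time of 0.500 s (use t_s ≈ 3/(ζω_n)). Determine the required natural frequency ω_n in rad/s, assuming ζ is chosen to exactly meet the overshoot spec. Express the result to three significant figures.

Inverting the overshoot relation: ζ = |ln 0.140|/√(π² + ln²0.140) = 0.531.
Then ω_n = 3/(ζ t_s) = 3/(0.531 × 0.500) = 11.3 rad/s.

ω_n ≈ 11.3 rad/s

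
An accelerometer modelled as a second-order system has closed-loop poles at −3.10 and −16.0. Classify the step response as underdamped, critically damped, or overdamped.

overdamped

Since the poles are distinct, negative and real, the response is overdamped.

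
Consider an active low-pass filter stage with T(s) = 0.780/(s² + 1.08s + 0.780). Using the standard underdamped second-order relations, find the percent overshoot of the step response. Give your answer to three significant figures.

ω_n = √0.780 = 0.883 rad/s; ζ = 1.08/(2·0.883) = 0.611.
%OS = 100 e^{−πζ/√(1−ζ²)} with ζ = 0.611 gives 8.83%.

%OS ≈ 8.83%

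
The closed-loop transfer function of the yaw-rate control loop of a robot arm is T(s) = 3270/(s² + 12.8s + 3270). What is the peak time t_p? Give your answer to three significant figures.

Comparing the denominator to s² + 2ζω_n s + ω_n²: ω_n = √3270 = 57.2 rad/s, and 2ζω_n = 12.8 so ζ = 12.8/(2·57.2) = 0.112.
The damped frequency ω_d = ω_n√(1−ζ²) = 56.8 rad/s. Then t_p = π/ω_d = 0.0553 s.

t_p ≈ 0.0553 s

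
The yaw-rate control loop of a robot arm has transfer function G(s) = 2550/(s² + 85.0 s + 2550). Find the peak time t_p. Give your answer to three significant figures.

ω_n = √2550 = 50.5 rad/s; ζ = 85.0/(2·50.5) = 0.842.
ω_d = ω_n√(1−ζ²) = 27.3 rad/s. Then t_p = π/ω_d = 0.115 s.

t_p ≈ 0.115 s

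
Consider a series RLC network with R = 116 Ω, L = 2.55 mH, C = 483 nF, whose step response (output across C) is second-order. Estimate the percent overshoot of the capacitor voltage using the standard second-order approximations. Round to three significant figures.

%OS ≈ 1.56%

For a series RLC circuit (capacitor voltage as output), ω_n = 1/√(LC) = 1/√(2.55 mH · 483 nF) = 28500 rad/s.
ζ = (R/2)·√(C/L) = (116/2)·√(483 nF/2.55 mH) = 0.798.
%OS = 100 e^{−πζ/√(1−ζ²)} with ζ = 0.798 gives 1.56%.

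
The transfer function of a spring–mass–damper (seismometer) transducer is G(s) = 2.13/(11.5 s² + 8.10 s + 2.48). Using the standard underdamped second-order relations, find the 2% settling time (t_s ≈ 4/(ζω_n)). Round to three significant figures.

Dividing through by 11.5: denominator becomes s² + 0.7043 s + 0.2157.
So ω_n = √0.2157 = 0.464 rad/s and ζ = 0.7043/(2·0.464) = 0.758.
t_s ≈ 4/(ζω_n) = 11.4 s.

t_s ≈ 11.4 s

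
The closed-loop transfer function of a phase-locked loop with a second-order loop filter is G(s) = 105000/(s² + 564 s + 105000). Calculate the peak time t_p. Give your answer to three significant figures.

t_p ≈ 0.0197 s

ω_n = √105000 = 324 rad/s; ζ = 564/(2·324) = 0.870.
ω_d = ω_n√(1−ζ²) = 160 rad/s. Then t_p = π/ω_d = 0.0197 s.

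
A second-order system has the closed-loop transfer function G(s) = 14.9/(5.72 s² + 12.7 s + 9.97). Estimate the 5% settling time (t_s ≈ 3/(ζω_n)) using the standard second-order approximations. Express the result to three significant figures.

Dividing through by 5.72: denominator becomes s² + 2.220 s + 1.743.
So ω_n = √1.743 = 1.32 rad/s and ζ = 2.220/(2·1.32) = 0.841.
t_s ≈ 3/(ζω_n) = 2.70 s.

t_s ≈ 2.70 s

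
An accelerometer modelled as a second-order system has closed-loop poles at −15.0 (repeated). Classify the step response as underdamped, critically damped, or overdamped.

Since there is a repeated negative-real pole, the response is critically damped.

critically damped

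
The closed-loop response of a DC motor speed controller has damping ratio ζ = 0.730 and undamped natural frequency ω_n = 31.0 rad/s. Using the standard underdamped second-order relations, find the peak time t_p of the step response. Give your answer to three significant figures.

The damped frequency is ω_d = ω_n√(1−ζ²) = 31.0·√(1−0.533) = 21.2 rad/s.
Peak time t_p = π/ω_d = π/21.2 = 0.148 s.

t_p ≈ 0.148 s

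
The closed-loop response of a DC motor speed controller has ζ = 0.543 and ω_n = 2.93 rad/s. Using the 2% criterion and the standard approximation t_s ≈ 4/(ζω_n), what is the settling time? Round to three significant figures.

t_s ≈ 2.51 s

t_s ≈ 4/(ζω_n) = 4/(0.543 × 2.93) = 2.51 s.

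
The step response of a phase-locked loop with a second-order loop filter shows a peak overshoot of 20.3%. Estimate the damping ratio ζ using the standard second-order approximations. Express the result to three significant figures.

ζ = −ln(OS)/√(π² + (ln OS)²). With OS = 0.203, ln OS = −1.595 and ζ = 1.595/3.523 = 0.453.

ζ ≈ 0.453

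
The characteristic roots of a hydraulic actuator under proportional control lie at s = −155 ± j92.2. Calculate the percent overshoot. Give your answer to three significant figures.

%OS ≈ 0.509%

|pole| = ω_n = √(155² + 92.2²) = 180 rad/s; ζ = cos θ = σ/ω_n = 0.859.
Overshoot: exp(−π·0.859/√(1−0.859²)) = 0.00509, i.e. 0.509%.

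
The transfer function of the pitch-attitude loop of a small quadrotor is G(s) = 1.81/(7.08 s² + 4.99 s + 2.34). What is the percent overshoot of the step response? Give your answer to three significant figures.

%OS ≈ 8.74%

Dividing through by 7.08: denominator becomes s² + 0.7048 s + 0.3305.
So ω_n = √0.3305 = 0.575 rad/s and ζ = 0.7048/(2·0.575) = 0.613.
%OS = 100·exp(−πζ/√(1−ζ²)) = 8.74%.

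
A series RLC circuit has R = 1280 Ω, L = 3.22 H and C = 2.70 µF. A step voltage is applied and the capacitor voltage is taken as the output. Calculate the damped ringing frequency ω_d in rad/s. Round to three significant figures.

For a series RLC circuit (capacitor voltage as output), ω_n = 1/√(LC) = 1/√(3.22 H · 2.70 µF) = 339 rad/s.
ζ = (R/2)·√(C/L) = (1280/2)·√(2.70 µF/3.22 H) = 0.586.
The damped frequency ω_d = ω_n√(1−ζ²) = 275 rad/s.

ω_d ≈ 275 rad/s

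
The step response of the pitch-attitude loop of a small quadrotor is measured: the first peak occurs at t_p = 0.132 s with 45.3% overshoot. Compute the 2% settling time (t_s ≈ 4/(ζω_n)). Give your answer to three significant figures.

The overshoot fixes ζ = −ln(OS)/√(π²+ln²(OS)) = 0.244.
t_p = π/ω_d ⇒ ω_d = 23.8 rad/s; then ω_n = ω_d/√(1−ζ²) = 24.5 rad/s.
t_s ≈ 4/(ζω_n) = 4/(0.244·24.5) = 0.667 s.

t_s ≈ 0.667 s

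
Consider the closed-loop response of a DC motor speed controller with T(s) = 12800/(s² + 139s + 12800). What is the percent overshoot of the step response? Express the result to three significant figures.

%OS ≈ 8.67%

Matching coefficients with s² + 2ζω_n s + ω_n² gives ω_n² = 12800 ⇒ ω_n = 113 rad/s, and ζ = 139/(2ω_n) = 0.614.
Overshoot: exp(−π·0.614/√(1−0.614²)) = 0.0867, i.e. 8.67%.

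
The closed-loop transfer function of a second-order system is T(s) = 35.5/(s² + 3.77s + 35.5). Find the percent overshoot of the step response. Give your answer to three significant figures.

Comparing the denominator to s² + 2ζω_n s + ω_n²: ω_n = √35.5 = 5.96 rad/s, and 2ζω_n = 3.77 so ζ = 3.77/(2·5.96) = 0.316.
%OS = 100 e^{−πζ/√(1−ζ²)} with ζ = 0.316 gives 35.1%.

%OS ≈ 35.1%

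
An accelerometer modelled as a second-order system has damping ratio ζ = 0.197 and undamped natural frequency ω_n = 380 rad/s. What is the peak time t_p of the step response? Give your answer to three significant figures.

The damped frequency is ω_d = ω_n√(1−ζ²) = 380·√(1−0.0388) = 373 rad/s.
Peak time t_p = π/ω_d = π/373 = 0.00843 s.

t_p ≈ 0.00843 s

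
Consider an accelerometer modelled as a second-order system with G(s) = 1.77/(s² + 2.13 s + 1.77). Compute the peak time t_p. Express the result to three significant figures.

t_p ≈ 3.94 s

Matching coefficients with s² + 2ζω_n s + ω_n² gives ω_n² = 1.77 ⇒ ω_n = 1.33 rad/s, and ζ = 2.13/(2ω_n) = 0.801.
ω_d = ω_n√(1−ζ²) = 0.797 rad/s. Then t_p = π/ω_d = 3.94 s.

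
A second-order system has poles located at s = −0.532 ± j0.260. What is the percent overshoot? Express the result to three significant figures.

With σ = 0.532, ω_d = 0.260: ω_n = √(σ²+ω_d²) = 0.592 rad/s, ζ = σ/ω_n = 0.898.
Overshoot: exp(−π·0.898/√(1−0.898²)) = 0.00162, i.e. 0.162%.

%OS ≈ 0.162%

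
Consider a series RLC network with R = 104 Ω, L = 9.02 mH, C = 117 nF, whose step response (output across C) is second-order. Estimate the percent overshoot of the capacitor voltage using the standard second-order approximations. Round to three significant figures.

For a series RLC circuit (capacitor voltage as output), ω_n = 1/√(LC) = 1/√(9.02 mH · 117 nF) = 30800 rad/s.
ζ = (R/2)·√(C/L) = (104/2)·√(117 nF/9.02 mH) = 0.187.
%OS = 100·exp(−πζ/√(1−ζ²)) = 54.9%.

%OS ≈ 54.9%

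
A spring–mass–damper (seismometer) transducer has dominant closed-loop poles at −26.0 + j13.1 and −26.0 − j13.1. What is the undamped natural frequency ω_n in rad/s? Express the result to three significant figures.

ω_n ≈ 29.1 rad/s

With σ = 26.0, ω_d = 13.1: ω_n = √(σ²+ω_d²) = 29.1 rad/s, ζ = σ/ω_n = 0.893.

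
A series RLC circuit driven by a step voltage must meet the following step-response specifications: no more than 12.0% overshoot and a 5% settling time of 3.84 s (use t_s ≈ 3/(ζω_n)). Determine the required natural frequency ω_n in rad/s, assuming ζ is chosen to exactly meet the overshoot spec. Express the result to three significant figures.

ω_n ≈ 1.40 rad/s

Inverting the overshoot relation: ζ = |ln 0.120|/√(π² + ln²0.120) = 0.559.
Then ω_n = 3/(ζ t_s) = 3/(0.559 × 3.84) = 1.40 rad/s.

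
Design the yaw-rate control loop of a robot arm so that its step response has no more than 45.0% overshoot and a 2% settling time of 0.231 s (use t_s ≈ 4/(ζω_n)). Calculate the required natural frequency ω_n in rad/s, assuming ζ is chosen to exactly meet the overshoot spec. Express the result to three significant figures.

ω_n ≈ 70.3 rad/s

Inverting the overshoot relation: ζ = |ln 0.450|/√(π² + ln²0.450) = 0.246.
From t_s ≈ 4/(ζω_n): ω_n = 4/(ζ·t_s) = 4/(0.246·0.231) = 70.3 rad/s.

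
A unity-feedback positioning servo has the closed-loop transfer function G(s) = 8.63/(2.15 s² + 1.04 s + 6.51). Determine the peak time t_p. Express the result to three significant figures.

t_p ≈ 1.82 s

Dividing through by 2.15: denominator becomes s² + 0.4837 s + 3.028.
So ω_n = √3.028 = 1.74 rad/s and ζ = 0.4837/(2·1.74) = 0.139.
The damped frequency ω_d = ω_n√(1−ζ²) = 1.72 rad/s. t_p = π/ω_d = 1.82 s.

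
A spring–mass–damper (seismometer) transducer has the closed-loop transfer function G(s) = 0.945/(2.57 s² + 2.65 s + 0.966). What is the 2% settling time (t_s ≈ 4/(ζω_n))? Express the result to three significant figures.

Dividing through by 2.57: denominator becomes s² + 1.031 s + 0.3759.
So ω_n = √0.3759 = 0.613 rad/s and ζ = 1.031/(2·0.613) = 0.841.
t_s ≈ 4/(ζω_n) = 7.76 s.

t_s ≈ 7.76 s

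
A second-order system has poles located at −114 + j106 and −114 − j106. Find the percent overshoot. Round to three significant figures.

%OS ≈ 3.41%

|pole| = ω_n = √(114² + 106²) = 156 rad/s; ζ = cos θ = σ/ω_n = 0.732.
%OS = 100 e^{−πζ/√(1−ζ²)} with ζ = 0.732 gives 3.41%.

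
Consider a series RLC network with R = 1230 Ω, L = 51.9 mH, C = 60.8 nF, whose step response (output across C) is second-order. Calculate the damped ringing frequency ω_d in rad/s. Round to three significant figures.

ω_d ≈ 13300 rad/s

For a series RLC circuit (capacitor voltage as output), ω_n = 1/√(LC) = 1/√(51.9 mH · 60.8 nF) = 17800 rad/s.
ζ = (R/2)·√(C/L) = (1230/2)·√(60.8 nF/51.9 mH) = 0.666.
ω_d = ω_n√(1−ζ²) = 13300 rad/s.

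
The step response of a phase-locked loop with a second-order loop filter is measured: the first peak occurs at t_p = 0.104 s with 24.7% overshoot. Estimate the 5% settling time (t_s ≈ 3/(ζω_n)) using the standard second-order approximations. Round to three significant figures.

The overshoot fixes ζ = −ln(OS)/√(π²+ln²(OS)) = 0.407.
From t_p = π/ω_d, ω_d = π/0.104 = 30.2 rad/s, so ω_n = ω_d/√(1−ζ²) = 33.1 rad/s.
t_s ≈ 3/(ζω_n) = 3/(0.407·33.1) = 0.223 s.

t_s ≈ 0.223 s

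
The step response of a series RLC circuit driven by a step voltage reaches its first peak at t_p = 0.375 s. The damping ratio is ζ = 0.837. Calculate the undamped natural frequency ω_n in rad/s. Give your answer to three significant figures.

ω_n ≈ 15.3 rad/s

Peak time t_p = π/ω_d, so ω_d = π/t_p = π/0.375 = 8.38 rad/s.
ω_n = ω_d/√(1−ζ²) = 8.38/√0.299 = 15.3 rad/s.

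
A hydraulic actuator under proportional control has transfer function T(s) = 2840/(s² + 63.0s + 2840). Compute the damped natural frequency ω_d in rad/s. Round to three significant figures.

Comparing the denominator to s² + 2ζω_n s + ω_n²: ω_n = √2840 = 53.3 rad/s, and 2ζω_n = 63.0 so ζ = 63.0/(2·53.3) = 0.591.
The damped frequency ω_d = ω_n√(1−ζ²) = 43.0 rad/s.

ω_d ≈ 43.0 rad/s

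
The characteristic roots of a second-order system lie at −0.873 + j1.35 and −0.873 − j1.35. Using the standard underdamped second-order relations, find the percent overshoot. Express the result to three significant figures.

%OS ≈ 13.1%

The poles are at −σ ± jω_d with σ = 0.873 and ω_d = 1.35, so ω_n = √(σ²+ω_d²) = 1.61 rad/s and ζ = σ/ω_n = 0.543.
%OS = 100 e^{−πζ/√(1−ζ²)} with ζ = 0.543 gives 13.1%.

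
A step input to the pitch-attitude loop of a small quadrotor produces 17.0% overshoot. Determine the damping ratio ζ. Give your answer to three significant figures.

From %OS = 100·exp(−πζ/√(1−ζ²)), invert to get ζ = −ln(OS)/√(π² + ln²(OS)) with OS = 0.170.
−ln 0.170 = 1.772, so ζ = 1.772/√(π² + 3.140) = 0.491.

ζ ≈ 0.491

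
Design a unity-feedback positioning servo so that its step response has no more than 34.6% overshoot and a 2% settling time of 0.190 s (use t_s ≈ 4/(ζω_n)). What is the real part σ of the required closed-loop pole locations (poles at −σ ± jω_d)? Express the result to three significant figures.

σ ≈ 21.1

The settling-time spec alone fixes σ = ζω_n = 4/t_s = 4/0.190 = 21.1.
(Overshoot then fixes ζ = 0.320 and hence ω_d = σ·√(1−ζ²)/ζ = 62.3 rad/s.)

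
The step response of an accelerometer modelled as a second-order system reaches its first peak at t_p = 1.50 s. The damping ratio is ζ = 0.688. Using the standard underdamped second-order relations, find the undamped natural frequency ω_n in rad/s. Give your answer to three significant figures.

Peak time t_p = π/ω_d, so ω_d = π/t_p = π/1.50 = 2.09 rad/s.
ω_n = ω_d/√(1−ζ²) = 2.09/√0.527 = 2.89 rad/s.

ω_n ≈ 2.89 rad/s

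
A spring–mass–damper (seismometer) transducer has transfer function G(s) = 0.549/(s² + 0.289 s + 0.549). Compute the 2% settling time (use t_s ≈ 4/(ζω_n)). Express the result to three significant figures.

Comparing the denominator to s² + 2ζω_n s + ω_n²: ω_n = √0.549 = 0.741 rad/s, and 2ζω_n = 0.289 so ζ = 0.289/(2·0.741) = 0.195.
t_s ≈ 4/(ζω_n) = 4/(0.195·0.741) = 27.7 s.

t_s ≈ 27.7 s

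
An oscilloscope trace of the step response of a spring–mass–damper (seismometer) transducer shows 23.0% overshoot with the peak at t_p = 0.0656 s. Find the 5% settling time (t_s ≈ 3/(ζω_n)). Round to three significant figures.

t_s ≈ 0.134 s

From the overshoot, ζ = −ln(OS)/√(π²+ln²(OS)) = 0.424.
From t_p = π/ω_d, ω_d = π/0.0656 = 47.9 rad/s, so ω_n = ω_d/√(1−ζ²) = 52.9 rad/s.
t_s ≈ 3/(ζω_n) = 3/(0.424·52.9) = 0.134 s.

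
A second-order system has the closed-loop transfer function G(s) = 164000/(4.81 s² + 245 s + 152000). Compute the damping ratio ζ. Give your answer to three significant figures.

ζ ≈ 0.143

Dividing through by 4.81: denominator becomes s² + 50.94 s + 31600.
So ω_n = √31600 = 178 rad/s and ζ = 50.94/(2·178) = 0.143.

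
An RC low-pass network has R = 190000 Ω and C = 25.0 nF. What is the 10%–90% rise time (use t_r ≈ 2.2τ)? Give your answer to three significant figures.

t_r ≈ 0.0105 s

τ = RC = 190000 × 25.0 nF = 0.00475 s.
t_r ≈ 2.2τ = 0.0105 s.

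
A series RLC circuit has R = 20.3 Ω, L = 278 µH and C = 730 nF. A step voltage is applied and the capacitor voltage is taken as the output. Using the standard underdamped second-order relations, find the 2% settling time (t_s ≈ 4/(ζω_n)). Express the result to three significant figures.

For a series RLC circuit (capacitor voltage as output), ω_n = 1/√(LC) = 1/√(278 µH · 730 nF) = 70200 rad/s.
ζ = (R/2)·√(C/L) = (20.3/2)·√(730 nF/278 µH) = 0.520.
t_s ≈ 4/(ζω_n) = 0.000110 s.

t_s ≈ 0.000110 s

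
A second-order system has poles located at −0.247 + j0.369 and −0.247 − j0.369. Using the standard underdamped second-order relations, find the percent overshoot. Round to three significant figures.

With σ = 0.247, ω_d = 0.369: ω_n = √(σ²+ω_d²) = 0.444 rad/s, ζ = σ/ω_n = 0.556.
Overshoot: exp(−π·0.556/√(1−0.556²)) = 0.122, i.e. 12.2%.

%OS ≈ 12.2%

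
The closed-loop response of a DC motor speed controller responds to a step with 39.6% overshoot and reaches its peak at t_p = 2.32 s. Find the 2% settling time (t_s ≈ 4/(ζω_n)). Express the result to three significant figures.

t_s ≈ 10.0 s

From the overshoot, ζ = −ln(OS)/√(π²+ln²(OS)) = 0.283.
From t_p = π/ω_d, ω_d = π/2.32 = 1.35 rad/s, so ω_n = ω_d/√(1−ζ²) = 1.41 rad/s.
t_s ≈ 4/(ζω_n) = 4/(0.283·1.41) = 10.0 s.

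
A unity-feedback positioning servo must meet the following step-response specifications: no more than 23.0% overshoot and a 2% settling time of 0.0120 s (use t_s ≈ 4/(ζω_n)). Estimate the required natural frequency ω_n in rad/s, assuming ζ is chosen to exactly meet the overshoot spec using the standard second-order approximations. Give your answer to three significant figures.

ζ = −ln(OS)/√(π² + (ln OS)²). With OS = 0.230, ln OS = −1.470 and ζ = 1.470/3.468 = 0.424.
Then ω_n = 4/(ζ t_s) = 4/(0.424 × 0.0120) = 787 rad/s.

ω_n ≈ 787 rad/s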